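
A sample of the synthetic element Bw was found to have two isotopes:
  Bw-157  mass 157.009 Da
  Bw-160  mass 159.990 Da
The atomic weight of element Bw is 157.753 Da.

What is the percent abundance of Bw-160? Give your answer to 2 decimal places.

Let x be the fractional abundance of Bw-157; then Bw-160 has abundance 1 − x.
157.009·x + 159.990·(1 − x) = 157.753
(157.009 − 159.990)·x = 157.753 − 159.990
x = -2.237 / -2.981 = 0.75042 → 75.04% Bw-157, 24.96% Bw-160.

24.96%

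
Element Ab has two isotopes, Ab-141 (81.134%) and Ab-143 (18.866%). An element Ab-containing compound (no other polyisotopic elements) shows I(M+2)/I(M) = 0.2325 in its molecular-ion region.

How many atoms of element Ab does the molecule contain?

For n independent Ab atoms, I(M+2)/I(M) = n · (abundance Ab-143) / (abundance Ab-141) = n · 0.18866/0.81134.
n = 0.2325 × 0.81134/0.18866 = 1.00 ≈ 1

1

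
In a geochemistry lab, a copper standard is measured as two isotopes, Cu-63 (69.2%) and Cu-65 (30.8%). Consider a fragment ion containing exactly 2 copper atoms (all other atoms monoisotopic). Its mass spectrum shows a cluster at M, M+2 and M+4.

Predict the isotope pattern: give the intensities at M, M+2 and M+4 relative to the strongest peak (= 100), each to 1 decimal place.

100.0 : 89.0 : 19.8

Expanding (0.692 + 0.308)^2:
P(M) = 0.692^2 = 0.478864
P(M+2) = 2 × 0.692^1 × 0.308^1 = 0.426272
P(M+4) = 0.308^2 = 0.094864
The M peak is largest (0.478864); scaling to 100 gives 100.0 : 89.0 : 19.8.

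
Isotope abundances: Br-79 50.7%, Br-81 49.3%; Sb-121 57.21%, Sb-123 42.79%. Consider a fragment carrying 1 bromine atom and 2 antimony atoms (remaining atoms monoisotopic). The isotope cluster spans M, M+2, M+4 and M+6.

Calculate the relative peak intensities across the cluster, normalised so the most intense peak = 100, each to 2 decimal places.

40.51 : 100.00 : 81.60 : 22.04

Bromine pattern (n=1): 0.5070 : 0.4930
Antimony pattern (n=2): 0.32729841 : 0.48960318 : 0.18309841
Convolve the two distributions (both contribute in 2-u steps):
  M: 0.5070×0.32729841 = 0.165940
  M+2: 0.5070×0.48960318 + 0.4930×0.32729841 = 0.409587
  M+4: 0.5070×0.18309841 + 0.4930×0.48960318 = 0.334205
  M+6: 0.4930×0.18309841 = 0.090268
Scale to base peak (0.409587) = 100: 40.51 : 100.00 : 81.60 : 22.04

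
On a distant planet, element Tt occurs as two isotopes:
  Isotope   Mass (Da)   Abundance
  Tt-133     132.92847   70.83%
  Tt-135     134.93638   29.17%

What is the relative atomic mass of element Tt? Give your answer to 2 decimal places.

133.51 Da

Weight each isotope mass by its fractional abundance: 0.7083 × 132.92847 + 0.2917 × 134.93638
= 94.153235 + 39.360942 = 133.514177 Da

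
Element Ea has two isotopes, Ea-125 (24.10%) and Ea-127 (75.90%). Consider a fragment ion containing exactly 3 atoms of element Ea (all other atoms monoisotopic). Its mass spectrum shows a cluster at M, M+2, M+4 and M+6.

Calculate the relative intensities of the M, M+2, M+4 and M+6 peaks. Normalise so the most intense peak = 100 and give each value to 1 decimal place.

Each Ea atom is independently Ea-125 (p = 0.2410) or Ea-127 (q = 0.7590); the cluster is the binomial expansion (p + q)^3.
P(M) = 0.2410^3 = 0.013998
P(M+2) = 3 × 0.2410^2 × 0.7590^1 = 0.132250
P(M+4) = 3 × 0.2410^1 × 0.7590^2 = 0.416507
P(M+6) = 0.7590^3 = 0.437245
The M+6 peak is largest (0.437245); scaling to 100 gives 3.2 : 30.2 : 95.3 : 100.0.

3.2 : 30.2 : 95.3 : 100.0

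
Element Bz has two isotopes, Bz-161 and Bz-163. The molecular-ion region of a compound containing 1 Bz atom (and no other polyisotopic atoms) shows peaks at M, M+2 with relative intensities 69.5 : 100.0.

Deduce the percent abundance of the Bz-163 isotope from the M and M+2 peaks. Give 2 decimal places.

59.00%

Let p = fractional abundance of Bz-161. I(M+2)/I(M) = [C(1,1)·p^0·(1−p)] / p^1 = 1·(1−p)/p = 100.0/69.5 = 1.4388
(1−p)/p = 1.4388/1 = 1.4388  ⇒  p = 1/(1 + 1.4388) = 0.4100
Bz-161: 41.00%, Bz-163: 59.00%.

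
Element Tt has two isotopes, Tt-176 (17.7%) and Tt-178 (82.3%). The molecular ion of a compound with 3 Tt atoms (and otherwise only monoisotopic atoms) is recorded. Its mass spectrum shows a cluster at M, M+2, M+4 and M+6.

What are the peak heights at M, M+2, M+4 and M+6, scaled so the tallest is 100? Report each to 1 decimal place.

1.0 : 13.9 : 64.5 : 100.0

The 3 Tt atoms are independent, so intensities follow the terms of (0.177 + 0.823)^3.
P(M) = 0.177^3 = 0.005545
P(M+2) = 3 × 0.177^2 × 0.823^1 = 0.077351
P(M+4) = 3 × 0.177^1 × 0.823^2 = 0.359662
P(M+6) = 0.823^3 = 0.557442
The M+6 peak is largest (0.557442); scaling to 100 gives 1.0 : 13.9 : 64.5 : 100.0.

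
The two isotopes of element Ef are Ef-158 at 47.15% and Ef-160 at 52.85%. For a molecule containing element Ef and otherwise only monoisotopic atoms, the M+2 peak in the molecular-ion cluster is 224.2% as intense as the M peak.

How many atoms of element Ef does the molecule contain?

With n Ef atoms, P(M+2)/P(M) = C(n,1)·p^(n−1)q / p^n = n·q/p = n · 0.5285/0.4715.
n = 2.242 × 0.4715/0.5285 = 2.00 ≈ 2

2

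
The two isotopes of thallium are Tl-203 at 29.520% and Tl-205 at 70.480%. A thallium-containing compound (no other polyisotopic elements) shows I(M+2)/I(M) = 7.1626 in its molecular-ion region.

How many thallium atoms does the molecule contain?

With n Tl atoms, P(M+2)/P(M) = C(n,1)·p^(n−1)q / p^n = n·q/p = n · 0.70480/0.29520.
n = 7.1626 × 0.29520/0.70480 = 3.00 ≈ 3

3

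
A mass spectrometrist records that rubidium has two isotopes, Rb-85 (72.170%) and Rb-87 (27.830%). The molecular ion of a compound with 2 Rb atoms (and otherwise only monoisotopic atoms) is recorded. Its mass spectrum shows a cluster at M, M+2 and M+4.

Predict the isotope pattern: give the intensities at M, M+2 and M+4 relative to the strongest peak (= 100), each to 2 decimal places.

The 2 Rb atoms are independent, so intensities follow the terms of (0.72170 + 0.27830)^2.
P(M) = 0.72170^2 = 0.520851
P(M+2) = 2 × 0.72170^1 × 0.27830^1 = 0.401698
P(M+4) = 0.27830^2 = 0.077451
The M peak is largest (0.520851); scaling to 100 gives 100.00 : 77.12 : 14.87.

100.00 : 77.12 : 14.87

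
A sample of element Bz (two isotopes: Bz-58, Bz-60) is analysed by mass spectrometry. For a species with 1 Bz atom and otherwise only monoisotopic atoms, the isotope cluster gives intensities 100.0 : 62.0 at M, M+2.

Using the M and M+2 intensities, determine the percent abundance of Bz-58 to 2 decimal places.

Write p for the Bz-58 fraction. I(M+2)/I(M) = [C(1,1)·p^0·(1−p)] / p^1 = 1·(1−p)/p = 62.0/100.0 = 0.6200
(1−p)/p = 0.6200/1 = 0.6200  ⇒  p = 1/(1 + 0.6200) = 0.6173
Bz-58: 61.73%, Bz-60: 38.27%.

61.73%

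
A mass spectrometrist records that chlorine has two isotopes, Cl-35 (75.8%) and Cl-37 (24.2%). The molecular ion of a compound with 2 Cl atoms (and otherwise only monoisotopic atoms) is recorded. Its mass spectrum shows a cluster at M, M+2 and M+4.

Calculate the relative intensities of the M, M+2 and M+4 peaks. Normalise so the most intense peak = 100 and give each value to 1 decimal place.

Expanding (0.758 + 0.242)^2:
P(M) = 0.758^2 = 0.574564
P(M+2) = 2 × 0.758^1 × 0.242^1 = 0.366872
P(M+4) = 0.242^2 = 0.058564
The M peak is largest (0.574564); scaling to 100 gives 100.0 : 63.9 : 10.2.

100.0 : 63.9 : 10.2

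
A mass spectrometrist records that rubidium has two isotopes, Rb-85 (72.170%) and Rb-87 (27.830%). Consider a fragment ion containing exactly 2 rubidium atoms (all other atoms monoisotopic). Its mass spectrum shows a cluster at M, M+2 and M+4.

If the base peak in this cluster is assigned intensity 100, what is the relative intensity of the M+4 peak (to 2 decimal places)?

Binomial terms of (0.72170 + 0.27830)^2: M 0.5209, M+2 0.4017, M+4 0.0775 → M is the base peak.
P(M) = C(2,0) × 0.72170^2 × 0.27830^0 = 1 × 0.52085089 × 1.0000 = 0.520851 (base)
P(M+4) = C(2,2) × 0.72170^0 × 0.27830^2 = 1 × 1.0000 × 0.07745089 = 0.077451
Relative intensity = 0.077451 / 0.520851 × 100 = 14.87

14.87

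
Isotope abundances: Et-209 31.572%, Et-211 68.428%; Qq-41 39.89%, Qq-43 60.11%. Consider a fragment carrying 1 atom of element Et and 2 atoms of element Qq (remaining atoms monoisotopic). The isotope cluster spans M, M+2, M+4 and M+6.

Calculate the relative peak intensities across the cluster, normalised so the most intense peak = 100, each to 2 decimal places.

11.36 : 58.86 : 100.00 : 55.91

Element Et pattern (n=1): 0.31572 : 0.68428
Element Qq pattern (n=2): 0.15912121 : 0.47955758 : 0.36132121
Convolve the two distributions (both contribute in 2-u steps):
  M: 0.31572×0.15912121 = 0.050238
  M+2: 0.31572×0.47955758 + 0.68428×0.15912121 = 0.260289
  M+4: 0.31572×0.36132121 + 0.68428×0.47955758 = 0.442228
  M+6: 0.68428×0.36132121 = 0.247245
Scale to base peak (0.442228) = 100: 11.36 : 58.86 : 100.00 : 55.91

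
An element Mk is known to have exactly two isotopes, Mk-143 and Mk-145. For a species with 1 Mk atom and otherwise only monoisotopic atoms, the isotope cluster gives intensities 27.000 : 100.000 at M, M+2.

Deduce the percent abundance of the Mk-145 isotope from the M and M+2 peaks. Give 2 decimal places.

Write p for the Mk-143 fraction. I(M+2)/I(M) = [C(1,1)·p^0·(1−p)] / p^1 = 1·(1−p)/p = 100.000/27.000 = 3.7037
(1−p)/p = 3.7037/1 = 3.7037  ⇒  p = 1/(1 + 3.7037) = 0.2126
Mk-143: 21.26%, Mk-145: 78.74%.

78.74%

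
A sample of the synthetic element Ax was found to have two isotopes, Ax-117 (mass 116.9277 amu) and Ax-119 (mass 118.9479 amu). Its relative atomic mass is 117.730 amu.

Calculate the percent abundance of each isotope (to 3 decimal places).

Ax-117: 60.286%, Ax-119: 39.714%

Writing the weighted mean with unknown fraction x of Ax-117:
116.9277·x + 118.9479·(1 − x) = 117.730
(116.9277 − 118.9479)·x = 117.730 − 118.9479
x = -1.2179 / -2.0202 = 0.60286 → 60.286% Ax-117, 39.714% Ax-119.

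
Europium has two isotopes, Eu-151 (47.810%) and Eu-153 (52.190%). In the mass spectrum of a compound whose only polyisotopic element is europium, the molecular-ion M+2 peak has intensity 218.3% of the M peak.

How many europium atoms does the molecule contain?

For n independent Eu atoms, I(M+2)/I(M) = n · (abundance Eu-153) / (abundance Eu-151) = n · 0.52190/0.47810.
n = 2.183 × 0.47810/0.52190 = 2.00 ≈ 2

2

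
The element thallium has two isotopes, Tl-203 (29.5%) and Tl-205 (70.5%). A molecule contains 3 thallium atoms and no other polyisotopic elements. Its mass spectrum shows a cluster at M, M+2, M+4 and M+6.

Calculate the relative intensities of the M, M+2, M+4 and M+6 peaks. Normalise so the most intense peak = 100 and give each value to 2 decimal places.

The 3 Tl atoms are independent, so intensities follow the terms of (0.295 + 0.705)^3.
P(M) = 0.295^3 = 0.025672
P(M+2) = 3 × 0.295^2 × 0.705^1 = 0.184058
P(M+4) = 3 × 0.295^1 × 0.705^2 = 0.439867
P(M+6) = 0.705^3 = 0.350403
The M+4 peak is largest (0.439867); scaling to 100 gives 5.84 : 41.84 : 100.00 : 79.66.

5.84 : 41.84 : 100.00 : 79.66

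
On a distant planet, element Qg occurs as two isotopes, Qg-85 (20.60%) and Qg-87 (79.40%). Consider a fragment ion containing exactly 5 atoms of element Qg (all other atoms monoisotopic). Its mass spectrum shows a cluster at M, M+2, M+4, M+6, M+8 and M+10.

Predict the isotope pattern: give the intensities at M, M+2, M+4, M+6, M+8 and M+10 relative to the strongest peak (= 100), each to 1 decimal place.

Expanding (0.2060 + 0.7940)^5:
P(M) = 0.2060^5 = 0.000371
P(M+2) = 5 × 0.2060^4 × 0.7940^1 = 0.007149
P(M+4) = 10 × 0.2060^3 × 0.7940^2 = 0.055112
P(M+6) = 10 × 0.2060^2 × 0.7940^3 = 0.212420
P(M+8) = 5 × 0.2060^1 × 0.7940^4 = 0.409373
P(M+10) = 0.7940^5 = 0.315575
The M+8 peak is largest (0.409373); scaling to 100 gives 0.1 : 1.7 : 13.5 : 51.9 : 100.0 : 77.1.

0.1 : 1.7 : 13.5 : 51.9 : 100.0 : 77.1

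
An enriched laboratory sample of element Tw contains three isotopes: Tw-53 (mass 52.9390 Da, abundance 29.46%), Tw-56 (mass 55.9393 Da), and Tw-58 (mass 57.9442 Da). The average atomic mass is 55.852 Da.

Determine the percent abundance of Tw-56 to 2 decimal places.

Let x and y be the fractions of Tw-56 and Tw-58. Then x + y = 1 − 0.2946 = 0.7054 and 55.9393x + 57.9442y = 55.852 − 0.2946×52.9390 = 40.2561706.
Substituting: 55.9393x + 57.9442(0.7054 − x) = 40.2561706
(55.9393 − 57.9442)x = -0.61766808  ⇒  x = 0.30808, y = 0.39732
Tw-56: 30.81%, Tw-58: 39.73%.

30.81%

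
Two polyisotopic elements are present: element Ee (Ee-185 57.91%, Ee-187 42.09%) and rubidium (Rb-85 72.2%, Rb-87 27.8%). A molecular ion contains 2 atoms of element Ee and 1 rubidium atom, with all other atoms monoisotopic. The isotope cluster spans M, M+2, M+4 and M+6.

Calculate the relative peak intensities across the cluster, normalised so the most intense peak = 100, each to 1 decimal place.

Element Ee pattern (n=2): 0.33535681 : 0.48748638 : 0.17715681
Rubidium pattern (n=1): 0.7220 : 0.2780
Convolve the two distributions (both contribute in 2-u steps):
  M: 0.33535681×0.7220 = 0.242128
  M+2: 0.33535681×0.2780 + 0.48748638×0.7220 = 0.445194
  M+4: 0.48748638×0.2780 + 0.17715681×0.7220 = 0.263428
  M+6: 0.17715681×0.2780 = 0.049250
Scale to base peak (0.445194) = 100: 54.4 : 100.0 : 59.2 : 11.1

54.4 : 100.0 : 59.2 : 11.1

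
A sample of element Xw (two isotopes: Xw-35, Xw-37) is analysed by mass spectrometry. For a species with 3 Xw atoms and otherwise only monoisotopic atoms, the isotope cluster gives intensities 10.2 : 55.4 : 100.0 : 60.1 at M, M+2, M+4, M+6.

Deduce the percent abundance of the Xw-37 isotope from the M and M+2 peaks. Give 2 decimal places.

64.42%

Let p = fractional abundance of Xw-35. I(M+2)/I(M) = [C(3,1)·p^2·(1−p)] / p^3 = 3·(1−p)/p = 55.4/10.2 = 5.4314
(1−p)/p = 5.4314/3 = 1.8105  ⇒  p = 1/(1 + 1.8105) = 0.3558
Xw-35: 35.58%, Xw-37: 64.42%.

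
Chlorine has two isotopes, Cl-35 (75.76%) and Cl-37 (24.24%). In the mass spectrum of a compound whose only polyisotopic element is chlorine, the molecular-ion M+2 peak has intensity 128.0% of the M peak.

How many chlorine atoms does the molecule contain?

For n independent Cl atoms, I(M+2)/I(M) = n · (abundance Cl-37) / (abundance Cl-35) = n · 0.2424/0.7576.
n = 1.280 × 0.7576/0.2424 = 4.00 ≈ 4

4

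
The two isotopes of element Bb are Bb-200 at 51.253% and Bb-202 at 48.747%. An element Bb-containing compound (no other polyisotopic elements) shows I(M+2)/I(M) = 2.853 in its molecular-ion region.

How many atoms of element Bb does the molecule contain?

With n Bb atoms, P(M+2)/P(M) = C(n,1)·p^(n−1)q / p^n = n·q/p = n · 0.48747/0.51253.
n = 2.853 × 0.51253/0.48747 = 3.00 ≈ 3

3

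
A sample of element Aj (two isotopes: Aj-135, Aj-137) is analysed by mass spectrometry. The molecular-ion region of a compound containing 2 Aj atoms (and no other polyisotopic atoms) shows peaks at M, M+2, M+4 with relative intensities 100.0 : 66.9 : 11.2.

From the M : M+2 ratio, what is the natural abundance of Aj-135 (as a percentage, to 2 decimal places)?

74.93%

If p is the fraction of Aj that is Aj-135, then I(M+2)/I(M) = [C(2,1)·p^1·(1−p)] / p^2 = 2·(1−p)/p = 66.9/100.0 = 0.6690
(1−p)/p = 0.6690/2 = 0.3345  ⇒  p = 1/(1 + 0.3345) = 0.7493
Aj-135: 74.93%, Aj-137: 25.07%.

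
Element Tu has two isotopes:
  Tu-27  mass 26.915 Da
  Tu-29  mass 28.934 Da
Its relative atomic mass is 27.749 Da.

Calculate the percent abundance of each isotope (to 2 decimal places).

Tu-27: 58.69%, Tu-29: 41.31%

With x = fraction of Tu-27 (so Tu-29 is 1 − x):
26.915·x + 28.934·(1 − x) = 27.749
(26.915 − 28.934)·x = 27.749 − 28.934
x = -1.185 / -2.019 = 0.58692 → 58.69% Tu-27, 41.31% Tu-29.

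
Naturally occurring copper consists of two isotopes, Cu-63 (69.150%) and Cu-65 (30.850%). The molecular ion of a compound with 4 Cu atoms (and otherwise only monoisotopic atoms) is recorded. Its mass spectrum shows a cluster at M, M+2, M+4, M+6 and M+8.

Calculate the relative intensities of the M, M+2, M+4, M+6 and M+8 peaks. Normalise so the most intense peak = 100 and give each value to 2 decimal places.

56.04 : 100.00 : 66.92 : 19.90 : 2.22

The 4 Cu atoms are independent, so intensities follow the terms of (0.69150 + 0.30850)^4.
P(M) = 0.69150^4 = 0.228649
P(M+2) = 4 × 0.69150^3 × 0.30850^1 = 0.408030
P(M+4) = 6 × 0.69150^2 × 0.30850^2 = 0.273052
P(M+6) = 4 × 0.69150^1 × 0.30850^3 = 0.081212
P(M+8) = 0.30850^4 = 0.009058
The M+2 peak is largest (0.408030); scaling to 100 gives 56.04 : 100.00 : 66.92 : 19.90 : 2.22.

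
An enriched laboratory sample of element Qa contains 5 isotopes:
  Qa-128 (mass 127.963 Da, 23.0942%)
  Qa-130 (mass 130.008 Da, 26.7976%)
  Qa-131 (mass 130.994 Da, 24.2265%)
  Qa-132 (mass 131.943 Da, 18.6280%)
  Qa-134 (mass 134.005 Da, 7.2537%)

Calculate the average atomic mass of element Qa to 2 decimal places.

130.42 Da

The abundance-weighted mean is 0.230942 × 127.963 + 0.267976 × 130.008 + 0.242265 × 130.994 + 0.186280 × 131.943 + 0.072537 × 134.005
= 29.5520 + 34.8390 + 31.7353 + 24.5783 + 9.7203 = 130.4249 Da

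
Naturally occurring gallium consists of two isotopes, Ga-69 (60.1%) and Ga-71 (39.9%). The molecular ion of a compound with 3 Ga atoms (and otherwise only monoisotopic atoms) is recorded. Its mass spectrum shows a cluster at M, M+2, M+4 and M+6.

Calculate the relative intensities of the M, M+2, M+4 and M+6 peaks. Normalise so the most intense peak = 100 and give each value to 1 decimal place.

The 3 Ga atoms are independent, so intensities follow the terms of (0.601 + 0.399)^3.
P(M) = 0.601^3 = 0.217082
P(M+2) = 3 × 0.601^2 × 0.399^1 = 0.432358
P(M+4) = 3 × 0.601^1 × 0.399^2 = 0.287039
P(M+6) = 0.399^3 = 0.063521
The M+2 peak is largest (0.432358); scaling to 100 gives 50.2 : 100.0 : 66.4 : 14.7.

50.2 : 100.0 : 66.4 : 14.7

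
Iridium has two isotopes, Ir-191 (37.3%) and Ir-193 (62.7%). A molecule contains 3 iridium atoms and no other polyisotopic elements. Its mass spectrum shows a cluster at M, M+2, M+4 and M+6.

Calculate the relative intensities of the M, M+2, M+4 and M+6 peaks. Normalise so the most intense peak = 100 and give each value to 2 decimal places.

Each Ir atom is independently Ir-191 (p = 0.373) or Ir-193 (q = 0.627); the cluster is the binomial expansion (p + q)^3.
P(M) = 0.373^3 = 0.051895
P(M+2) = 3 × 0.373^2 × 0.627^1 = 0.261702
P(M+4) = 3 × 0.373^1 × 0.627^2 = 0.439911
P(M+6) = 0.627^3 = 0.246492
The M+4 peak is largest (0.439911); scaling to 100 gives 11.80 : 59.49 : 100.00 : 56.03.

11.80 : 59.49 : 100.00 : 56.03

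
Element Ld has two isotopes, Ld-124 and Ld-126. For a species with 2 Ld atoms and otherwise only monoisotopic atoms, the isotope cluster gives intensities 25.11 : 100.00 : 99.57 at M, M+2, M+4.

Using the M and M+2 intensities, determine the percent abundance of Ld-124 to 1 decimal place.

Let p = fractional abundance of Ld-124. I(M+2)/I(M) = [C(2,1)·p^1·(1−p)] / p^2 = 2·(1−p)/p = 100.00/25.11 = 3.9825
(1−p)/p = 3.9825/2 = 1.9912  ⇒  p = 1/(1 + 1.9912) = 0.3343
Ld-124: 33.4%, Ld-126: 66.6%.

33.4%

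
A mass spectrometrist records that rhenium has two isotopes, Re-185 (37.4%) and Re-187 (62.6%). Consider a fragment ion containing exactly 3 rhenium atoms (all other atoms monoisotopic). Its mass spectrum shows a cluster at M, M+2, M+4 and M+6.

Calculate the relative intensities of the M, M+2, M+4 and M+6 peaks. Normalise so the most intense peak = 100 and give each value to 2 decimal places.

11.90 : 59.74 : 100.00 : 55.79

Each Re atom is independently Re-185 (p = 0.374) or Re-187 (q = 0.626); the cluster is the binomial expansion (p + q)^3.
P(M) = 0.374^3 = 0.052314
P(M+2) = 3 × 0.374^2 × 0.626^1 = 0.262687
P(M+4) = 3 × 0.374^1 × 0.626^2 = 0.439685
P(M+6) = 0.626^3 = 0.245314
The M+4 peak is largest (0.439685); scaling to 100 gives 11.90 : 59.74 : 100.00 : 55.79.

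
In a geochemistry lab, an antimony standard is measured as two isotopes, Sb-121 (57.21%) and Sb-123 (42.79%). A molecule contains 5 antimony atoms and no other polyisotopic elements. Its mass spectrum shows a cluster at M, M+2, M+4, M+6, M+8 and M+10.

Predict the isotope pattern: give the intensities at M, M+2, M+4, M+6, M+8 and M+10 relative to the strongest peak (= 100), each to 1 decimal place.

17.9 : 66.8 : 100.0 : 74.8 : 28.0 : 4.2

Each Sb atom is independently Sb-121 (p = 0.5721) or Sb-123 (q = 0.4279); the cluster is the binomial expansion (p + q)^5.
P(M) = 0.5721^5 = 0.061286
P(M+2) = 5 × 0.5721^4 × 0.4279^1 = 0.229192
P(M+4) = 10 × 0.5721^3 × 0.4279^2 = 0.342847
P(M+6) = 10 × 0.5721^2 × 0.4279^3 = 0.256431
P(M+8) = 5 × 0.5721^1 × 0.4279^4 = 0.095898
P(M+10) = 0.4279^5 = 0.014345
The M+4 peak is largest (0.342847); scaling to 100 gives 17.9 : 66.8 : 100.0 : 74.8 : 28.0 : 4.2.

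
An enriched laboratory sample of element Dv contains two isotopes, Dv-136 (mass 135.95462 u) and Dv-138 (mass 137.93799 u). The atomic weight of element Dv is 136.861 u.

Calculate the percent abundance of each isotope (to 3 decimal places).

Dv-136: 54.301%, Dv-138: 45.699%

With x = fraction of Dv-136 (so Dv-138 is 1 − x):
135.95462·x + 137.93799·(1 − x) = 136.861
(135.95462 − 137.93799)·x = 136.861 − 137.93799
x = -1.07699 / -1.98337 = 0.54301 → 54.301% Dv-136, 45.699% Dv-138.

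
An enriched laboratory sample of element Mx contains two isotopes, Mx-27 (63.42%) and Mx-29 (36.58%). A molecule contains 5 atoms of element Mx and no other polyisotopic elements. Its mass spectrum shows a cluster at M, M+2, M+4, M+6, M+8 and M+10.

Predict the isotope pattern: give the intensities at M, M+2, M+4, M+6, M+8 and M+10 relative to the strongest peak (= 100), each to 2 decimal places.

30.06 : 86.69 : 100.00 : 57.68 : 16.63 : 1.92

Expanding (0.6342 + 0.3658)^5:
P(M) = 0.6342^5 = 0.102596
P(M+2) = 5 × 0.6342^4 × 0.3658^1 = 0.295882
P(M+4) = 10 × 0.6342^3 × 0.3658^2 = 0.341323
P(M+6) = 10 × 0.6342^2 × 0.3658^3 = 0.196872
P(M+8) = 5 × 0.6342^1 × 0.3658^4 = 0.056777
P(M+10) = 0.3658^5 = 0.006550
The M+4 peak is largest (0.341323); scaling to 100 gives 30.06 : 86.69 : 100.00 : 57.68 : 16.63 : 1.92.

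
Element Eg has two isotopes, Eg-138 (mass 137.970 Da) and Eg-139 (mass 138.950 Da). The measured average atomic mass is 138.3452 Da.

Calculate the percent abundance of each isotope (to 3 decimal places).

Let x be the fractional abundance of Eg-138; then Eg-139 has abundance 1 − x.
137.970·x + 138.950·(1 − x) = 138.3452
(137.970 − 138.950)·x = 138.3452 − 138.950
x = -0.6048 / -0.980 = 0.61714 → 61.714% Eg-138, 38.286% Eg-139.

Eg-138: 61.714%, Eg-139: 38.286%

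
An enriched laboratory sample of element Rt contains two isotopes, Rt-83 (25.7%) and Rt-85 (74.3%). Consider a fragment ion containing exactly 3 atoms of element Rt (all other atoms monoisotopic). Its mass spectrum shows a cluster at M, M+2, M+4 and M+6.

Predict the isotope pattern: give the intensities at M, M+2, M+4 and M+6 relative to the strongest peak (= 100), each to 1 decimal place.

The 3 Rt atoms are independent, so intensities follow the terms of (0.257 + 0.743)^3.
P(M) = 0.257^3 = 0.016975
P(M+2) = 3 × 0.257^2 × 0.743^1 = 0.147223
P(M+4) = 3 × 0.257^1 × 0.743^2 = 0.425630
P(M+6) = 0.743^3 = 0.410172
The M+4 peak is largest (0.425630); scaling to 100 gives 4.0 : 34.6 : 100.0 : 96.4.

4.0 : 34.6 : 100.0 : 96.4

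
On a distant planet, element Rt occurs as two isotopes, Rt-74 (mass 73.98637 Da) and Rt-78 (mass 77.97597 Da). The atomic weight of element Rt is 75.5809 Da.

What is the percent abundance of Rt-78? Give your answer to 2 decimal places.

With x = fraction of Rt-74 (so Rt-78 is 1 − x):
73.98637·x + 77.97597·(1 − x) = 75.5809
(73.98637 − 77.97597)·x = 75.5809 − 77.97597
x = -2.39507 / -3.98960 = 0.60033 → 60.03% Rt-74, 39.97% Rt-78.

39.97%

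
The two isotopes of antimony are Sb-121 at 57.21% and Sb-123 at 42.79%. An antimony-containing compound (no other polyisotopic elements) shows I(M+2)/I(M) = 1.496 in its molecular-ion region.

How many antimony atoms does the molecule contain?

The M+2/M ratio from n Sb atoms is n · q/p = n · 0.4279/0.5721.
n = 1.496 × 0.5721/0.4279 = 2.00 ≈ 2

2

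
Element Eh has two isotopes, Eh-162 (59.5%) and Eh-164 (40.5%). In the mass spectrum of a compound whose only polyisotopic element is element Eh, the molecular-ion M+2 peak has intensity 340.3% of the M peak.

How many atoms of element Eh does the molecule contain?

With n Eh atoms, P(M+2)/P(M) = C(n,1)·p^(n−1)q / p^n = n·q/p = n · 0.405/0.595.
n = 3.403 × 0.595/0.405 = 5.00 ≈ 5

5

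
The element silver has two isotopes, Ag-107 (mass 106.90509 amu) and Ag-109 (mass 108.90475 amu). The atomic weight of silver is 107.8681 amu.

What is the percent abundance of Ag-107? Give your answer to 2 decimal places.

51.84%

Let x be the fractional abundance of Ag-107; then Ag-109 has abundance 1 − x.
106.90509·x + 108.90475·(1 − x) = 107.8681
(106.90509 − 108.90475)·x = 107.8681 − 108.90475
x = -1.03665 / -1.99966 = 0.51841 → 51.84% Ag-107, 48.16% Ag-109.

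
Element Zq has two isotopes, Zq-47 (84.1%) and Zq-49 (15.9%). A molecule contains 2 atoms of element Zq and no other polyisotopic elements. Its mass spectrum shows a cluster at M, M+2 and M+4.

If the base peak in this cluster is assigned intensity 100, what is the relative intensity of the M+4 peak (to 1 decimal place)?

Binomial terms of (0.841 + 0.159)^2: M 0.7073, M+2 0.2674, M+4 0.0253 → M is the base peak.
P(M) = C(2,0) × 0.841^2 × 0.159^0 = 1 × 0.707281 × 1.0000 = 0.707281 (base)
P(M+4) = C(2,2) × 0.841^0 × 0.159^2 = 1 × 1.0000 × 0.025281 = 0.025281
Relative intensity = 0.025281 / 0.707281 × 100 = 3.6

3.6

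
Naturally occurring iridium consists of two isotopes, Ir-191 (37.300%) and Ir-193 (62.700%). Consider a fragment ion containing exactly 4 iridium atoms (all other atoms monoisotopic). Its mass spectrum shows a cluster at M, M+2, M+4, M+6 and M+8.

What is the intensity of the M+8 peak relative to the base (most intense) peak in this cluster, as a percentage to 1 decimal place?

42.0%

(0.37300 + 0.62700)^4 gives M 0.0194, M+2 0.1302, M+4 0.3282, M+6 0.3678, M+8 0.1546; the largest is M+6.
P(M+6) = C(4,3) × 0.37300^1 × 0.62700^3 = 4 × 0.3730 × 0.24649188 = 0.367766 (base)
P(M+8) = C(4,4) × 0.37300^0 × 0.62700^4 = 1 × 1.0000 × 0.15455041 = 0.154550
Relative intensity = 0.154550 / 0.367766 × 100 = 42.0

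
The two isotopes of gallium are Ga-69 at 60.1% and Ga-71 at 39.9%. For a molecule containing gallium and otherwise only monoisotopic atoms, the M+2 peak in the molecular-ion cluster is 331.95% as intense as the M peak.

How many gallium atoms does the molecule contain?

5

With n Ga atoms, P(M+2)/P(M) = C(n,1)·p^(n−1)q / p^n = n·q/p = n · 0.399/0.601.
n = 3.3195 × 0.601/0.399 = 5.00 ≈ 5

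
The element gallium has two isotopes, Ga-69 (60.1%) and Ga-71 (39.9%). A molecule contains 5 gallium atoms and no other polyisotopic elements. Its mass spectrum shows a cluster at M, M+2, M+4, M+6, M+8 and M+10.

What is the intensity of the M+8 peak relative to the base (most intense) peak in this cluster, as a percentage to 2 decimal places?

22.04%

Term probabilities: M 0.0784, M+2 0.2603, M+4 0.3456, M+6 0.2294, M+8 0.0762, M+10 0.0101. Base peak = M+4.
P(M+4) = C(5,2) × 0.601^3 × 0.399^2 = 10 × 0.2170818 × 0.159201 = 0.345596 (base)
P(M+8) = C(5,4) × 0.601^1 × 0.399^4 = 5 × 0.6010 × 0.02534496 = 0.076162
Relative intensity = 0.076162 / 0.345596 × 100 = 22.04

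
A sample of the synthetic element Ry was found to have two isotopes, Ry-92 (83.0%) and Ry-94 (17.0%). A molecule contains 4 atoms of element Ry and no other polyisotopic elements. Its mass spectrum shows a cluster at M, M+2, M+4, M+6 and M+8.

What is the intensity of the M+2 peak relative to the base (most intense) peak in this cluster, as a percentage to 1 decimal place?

81.9%

(0.830 + 0.170)^4 gives M 0.4746, M+2 0.3888, M+4 0.1195, M+6 0.0163, M+8 0.0008; the largest is M.
P(M) = C(4,0) × 0.830^4 × 0.170^0 = 1 × 0.47458321 × 1.0000 = 0.474583 (base)
P(M+2) = C(4,1) × 0.830^3 × 0.170^1 = 4 × 0.571787 × 0.1700 = 0.388815
Relative intensity = 0.388815 / 0.474583 × 100 = 81.9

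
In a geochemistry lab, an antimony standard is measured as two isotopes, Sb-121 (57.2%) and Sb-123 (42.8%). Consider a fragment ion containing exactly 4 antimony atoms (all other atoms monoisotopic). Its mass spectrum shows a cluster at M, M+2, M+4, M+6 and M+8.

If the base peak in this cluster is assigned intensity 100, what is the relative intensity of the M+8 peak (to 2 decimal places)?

9.33

Binomial terms of (0.572 + 0.428)^4: M 0.1070, M+2 0.3204, M+4 0.3596, M+6 0.1794, M+8 0.0336 → M+4 is the base peak.
P(M+4) = C(4,2) × 0.572^2 × 0.428^2 = 6 × 0.327184 × 0.183184 = 0.359609 (base)
P(M+8) = C(4,4) × 0.572^0 × 0.428^4 = 1 × 1.0000 × 0.03355638 = 0.033556
Relative intensity = 0.033556 / 0.359609 × 100 = 9.33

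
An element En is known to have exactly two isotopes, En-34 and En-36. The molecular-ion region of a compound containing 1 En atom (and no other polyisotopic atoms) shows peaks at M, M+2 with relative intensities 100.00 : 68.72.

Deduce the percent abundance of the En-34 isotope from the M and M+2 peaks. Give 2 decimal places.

59.27%

Write p for the En-34 fraction. I(M+2)/I(M) = [C(1,1)·p^0·(1−p)] / p^1 = 1·(1−p)/p = 68.72/100.00 = 0.6872
(1−p)/p = 0.6872/1 = 0.6872  ⇒  p = 1/(1 + 0.6872) = 0.5927
En-34: 59.27%, En-36: 40.73%.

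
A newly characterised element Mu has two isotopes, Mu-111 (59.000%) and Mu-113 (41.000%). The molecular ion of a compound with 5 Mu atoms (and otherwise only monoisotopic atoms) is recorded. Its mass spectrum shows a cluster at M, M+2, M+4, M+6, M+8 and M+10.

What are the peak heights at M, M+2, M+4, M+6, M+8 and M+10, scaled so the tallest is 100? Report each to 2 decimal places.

20.71 : 71.95 : 100.00 : 69.49 : 24.15 : 3.36

Each Mu atom is independently Mu-111 (p = 0.59000) or Mu-113 (q = 0.41000); the cluster is the binomial expansion (p + q)^5.
P(M) = 0.59000^5 = 0.071492
P(M+2) = 5 × 0.59000^4 × 0.41000^1 = 0.248406
P(M+4) = 10 × 0.59000^3 × 0.41000^2 = 0.345242
P(M+6) = 10 × 0.59000^2 × 0.41000^3 = 0.239914
P(M+8) = 5 × 0.59000^1 × 0.41000^4 = 0.083360
P(M+10) = 0.41000^5 = 0.011586
The M+4 peak is largest (0.345242); scaling to 100 gives 20.71 : 71.95 : 100.00 : 69.49 : 24.15 : 3.36.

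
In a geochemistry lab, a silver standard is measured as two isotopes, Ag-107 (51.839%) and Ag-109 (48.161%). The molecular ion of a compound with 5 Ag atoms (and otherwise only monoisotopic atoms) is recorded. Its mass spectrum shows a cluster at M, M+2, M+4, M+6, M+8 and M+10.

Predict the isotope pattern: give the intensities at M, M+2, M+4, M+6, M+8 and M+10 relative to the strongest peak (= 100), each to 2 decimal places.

Each Ag atom is independently Ag-107 (p = 0.51839) or Ag-109 (q = 0.48161); the cluster is the binomial expansion (p + q)^5.
P(M) = 0.51839^5 = 0.037435
P(M+2) = 5 × 0.51839^4 × 0.48161^1 = 0.173897
P(M+4) = 10 × 0.51839^3 × 0.48161^2 = 0.323118
P(M+6) = 10 × 0.51839^2 × 0.48161^3 = 0.300192
P(M+8) = 5 × 0.51839^1 × 0.48161^4 = 0.139447
P(M+10) = 0.48161^5 = 0.025911
The M+4 peak is largest (0.323118); scaling to 100 gives 11.59 : 53.82 : 100.00 : 92.90 : 43.16 : 8.02.

11.59 : 53.82 : 100.00 : 92.90 : 43.16 : 8.02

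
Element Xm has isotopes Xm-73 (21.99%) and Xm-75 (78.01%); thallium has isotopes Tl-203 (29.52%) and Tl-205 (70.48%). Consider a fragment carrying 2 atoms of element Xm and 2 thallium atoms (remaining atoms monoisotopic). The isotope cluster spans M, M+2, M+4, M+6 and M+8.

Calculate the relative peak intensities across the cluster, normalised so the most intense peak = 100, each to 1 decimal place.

1.0 : 11.8 : 51.9 : 100.0 : 71.4

Element Xm pattern (n=2): 0.04835601 : 0.34308798 : 0.60855601
Thallium pattern (n=2): 0.08714304 : 0.41611392 : 0.49674304
Convolve the two distributions (both contribute in 2-u steps):
  M: 0.04835601×0.08714304 = 0.004214
  M+2: 0.04835601×0.41611392 + 0.34308798×0.08714304 = 0.050019
  M+4: 0.04835601×0.49674304 + 0.34308798×0.41611392 + 0.60855601×0.08714304 = 0.219816
  M+6: 0.34308798×0.49674304 + 0.60855601×0.41611392 = 0.423655
  M+8: 0.60855601×0.49674304 = 0.302296
Scale to base peak (0.423655) = 100: 1.0 : 11.8 : 51.9 : 100.0 : 71.4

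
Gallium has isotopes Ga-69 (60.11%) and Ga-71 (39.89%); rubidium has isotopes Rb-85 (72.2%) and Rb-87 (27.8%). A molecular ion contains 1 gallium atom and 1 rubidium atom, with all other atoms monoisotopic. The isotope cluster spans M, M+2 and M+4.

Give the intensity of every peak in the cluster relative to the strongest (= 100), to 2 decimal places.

Gallium pattern (n=1): 0.6011 : 0.3989
Rubidium pattern (n=1): 0.7220 : 0.2780
Convolve the two distributions (both contribute in 2-u steps):
  M: 0.6011×0.7220 = 0.433994
  M+2: 0.6011×0.2780 + 0.3989×0.7220 = 0.455112
  M+4: 0.3989×0.2780 = 0.110894
Scale to base peak (0.455112) = 100: 95.36 : 100.00 : 24.37

95.36 : 100.00 : 24.37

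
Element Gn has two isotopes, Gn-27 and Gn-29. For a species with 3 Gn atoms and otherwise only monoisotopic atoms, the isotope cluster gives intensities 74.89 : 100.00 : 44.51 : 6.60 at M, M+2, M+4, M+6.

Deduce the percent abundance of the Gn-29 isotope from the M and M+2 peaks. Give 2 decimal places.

Let p = fractional abundance of Gn-27. I(M+2)/I(M) = [C(3,1)·p^2·(1−p)] / p^3 = 3·(1−p)/p = 100.00/74.89 = 1.3353
(1−p)/p = 1.3353/3 = 0.4451  ⇒  p = 1/(1 + 0.4451) = 0.6920
Gn-27: 69.20%, Gn-29: 30.80%.

30.80%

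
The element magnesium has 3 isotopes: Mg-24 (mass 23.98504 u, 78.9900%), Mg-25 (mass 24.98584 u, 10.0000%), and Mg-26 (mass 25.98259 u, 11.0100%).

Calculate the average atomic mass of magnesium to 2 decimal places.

Weight each isotope mass by its fractional abundance: 0.789900 × 23.98504 + 0.100000 × 24.98584 + 0.110100 × 25.98259
= 18.945783 + 2.498584 + 2.860683 = 24.305050 u

24.31 u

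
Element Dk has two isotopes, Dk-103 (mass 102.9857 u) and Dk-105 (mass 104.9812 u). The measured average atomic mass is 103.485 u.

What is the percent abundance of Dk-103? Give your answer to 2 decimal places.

Let x be the fractional abundance of Dk-103; then Dk-105 has abundance 1 − x.
102.9857·x + 104.9812·(1 − x) = 103.485
(102.9857 − 104.9812)·x = 103.485 − 104.9812
x = -1.4962 / -1.9955 = 0.74979 → 74.98% Dk-103, 25.02% Dk-105.

74.98%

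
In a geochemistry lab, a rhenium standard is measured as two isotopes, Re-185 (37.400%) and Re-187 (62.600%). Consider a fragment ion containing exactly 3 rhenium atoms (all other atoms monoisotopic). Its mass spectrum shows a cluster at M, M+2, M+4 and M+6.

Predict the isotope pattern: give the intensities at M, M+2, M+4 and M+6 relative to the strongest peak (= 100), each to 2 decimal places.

Each Re atom is independently Re-185 (p = 0.37400) or Re-187 (q = 0.62600); the cluster is the binomial expansion (p + q)^3.
P(M) = 0.37400^3 = 0.052314
P(M+2) = 3 × 0.37400^2 × 0.62600^1 = 0.262687
P(M+4) = 3 × 0.37400^1 × 0.62600^2 = 0.439685
P(M+6) = 0.62600^3 = 0.245314
The M+4 peak is largest (0.439685); scaling to 100 gives 11.90 : 59.74 : 100.00 : 55.79.

11.90 : 59.74 : 100.00 : 55.79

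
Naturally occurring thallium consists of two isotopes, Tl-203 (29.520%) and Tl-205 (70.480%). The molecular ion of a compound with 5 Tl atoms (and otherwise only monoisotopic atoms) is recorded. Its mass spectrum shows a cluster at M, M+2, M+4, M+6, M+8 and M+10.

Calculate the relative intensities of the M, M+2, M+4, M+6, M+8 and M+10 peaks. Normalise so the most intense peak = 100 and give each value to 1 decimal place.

0.6 : 7.3 : 35.1 : 83.8 : 100.0 : 47.8

The 5 Tl atoms are independent, so intensities follow the terms of (0.29520 + 0.70480)^5.
P(M) = 0.29520^5 = 0.002242
P(M+2) = 5 × 0.29520^4 × 0.70480^1 = 0.026761
P(M+4) = 10 × 0.29520^3 × 0.70480^2 = 0.127785
P(M+6) = 10 × 0.29520^2 × 0.70480^3 = 0.305092
P(M+8) = 5 × 0.29520^1 × 0.70480^4 = 0.364208
P(M+10) = 0.70480^5 = 0.173912
The M+8 peak is largest (0.364208); scaling to 100 gives 0.6 : 7.3 : 35.1 : 83.8 : 100.0 : 47.8.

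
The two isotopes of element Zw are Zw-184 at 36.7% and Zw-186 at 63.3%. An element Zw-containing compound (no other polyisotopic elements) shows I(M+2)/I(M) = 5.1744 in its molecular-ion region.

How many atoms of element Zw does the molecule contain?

3

The M+2/M ratio from n Zw atoms is n · q/p = n · 0.633/0.367.
n = 5.1744 × 0.367/0.633 = 3.00 ≈ 3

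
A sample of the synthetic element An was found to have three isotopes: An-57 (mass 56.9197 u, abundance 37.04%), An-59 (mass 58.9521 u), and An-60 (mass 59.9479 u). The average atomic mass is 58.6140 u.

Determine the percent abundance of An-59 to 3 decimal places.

21.315%

Let x and y be the fractions of An-59 and An-60. Then x + y = 1 − 0.3704 = 0.6296 and 58.9521x + 59.9479y = 58.6140 − 0.3704×56.9197 = 37.53094312.
Substituting: 58.9521x + 59.9479(0.6296 − x) = 37.53094312
(58.9521 − 59.9479)x = -0.21225472  ⇒  x = 0.21315, y = 0.41645
An-59: 21.315%, An-60: 41.645%.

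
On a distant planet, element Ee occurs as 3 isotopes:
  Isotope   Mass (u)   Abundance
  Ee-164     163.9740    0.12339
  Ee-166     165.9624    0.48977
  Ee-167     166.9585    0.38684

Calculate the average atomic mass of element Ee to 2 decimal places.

166.10 u

Average mass = Σ (abundance × isotope mass) = 0.12339 × 163.9740 + 0.48977 × 165.9624 + 0.38684 × 166.9585
= 20.23275 + 81.28340 + 64.58623 = 166.10238 u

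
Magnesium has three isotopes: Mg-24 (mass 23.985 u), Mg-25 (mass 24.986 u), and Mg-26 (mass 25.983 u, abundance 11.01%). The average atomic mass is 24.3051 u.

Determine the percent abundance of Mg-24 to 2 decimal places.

The remaining 88.99% is split between Mg-24 (fraction x) and Mg-25 (fraction 0.8899 − x).
Substituting: 23.985x + 24.986(0.8899 − x) = 21.4443717
(23.985 − 24.986)x = -0.7906697  ⇒  x = 0.78988, y = 0.10002
Mg-24: 78.99%, Mg-25: 10.00%.

78.99%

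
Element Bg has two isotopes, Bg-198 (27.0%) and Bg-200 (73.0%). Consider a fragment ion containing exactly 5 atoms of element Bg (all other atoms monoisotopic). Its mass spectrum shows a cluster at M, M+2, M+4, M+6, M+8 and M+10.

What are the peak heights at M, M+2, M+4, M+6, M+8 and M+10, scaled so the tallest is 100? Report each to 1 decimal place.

0.4 : 5.1 : 27.4 : 74.0 : 100.0 : 54.1

Each Bg atom is independently Bg-198 (p = 0.270) or Bg-200 (q = 0.730); the cluster is the binomial expansion (p + q)^5.
P(M) = 0.270^5 = 0.001435
P(M+2) = 5 × 0.270^4 × 0.730^1 = 0.019398
P(M+4) = 10 × 0.270^3 × 0.730^2 = 0.104891
P(M+6) = 10 × 0.270^2 × 0.730^3 = 0.283593
P(M+8) = 5 × 0.270^1 × 0.730^4 = 0.383376
P(M+10) = 0.730^5 = 0.207307
The M+8 peak is largest (0.383376); scaling to 100 gives 0.4 : 5.1 : 27.4 : 74.0 : 100.0 : 54.1.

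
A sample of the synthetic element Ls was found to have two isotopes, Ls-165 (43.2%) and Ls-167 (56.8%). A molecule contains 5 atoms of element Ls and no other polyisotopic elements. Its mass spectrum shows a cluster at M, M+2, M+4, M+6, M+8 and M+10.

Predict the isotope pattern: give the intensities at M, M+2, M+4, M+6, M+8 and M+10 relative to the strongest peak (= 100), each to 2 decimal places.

4.40 : 28.92 : 76.06 : 100.00 : 65.74 : 17.29

The 5 Ls atoms are independent, so intensities follow the terms of (0.432 + 0.568)^5.
P(M) = 0.432^5 = 0.015046
P(M+2) = 5 × 0.432^4 × 0.568^1 = 0.098913
P(M+4) = 10 × 0.432^3 × 0.568^2 = 0.260105
P(M+6) = 10 × 0.432^2 × 0.568^3 = 0.341989
P(M+8) = 5 × 0.432^1 × 0.568^4 = 0.224826
P(M+10) = 0.568^5 = 0.059121
The M+6 peak is largest (0.341989); scaling to 100 gives 4.40 : 28.92 : 76.06 : 100.00 : 65.74 : 17.29.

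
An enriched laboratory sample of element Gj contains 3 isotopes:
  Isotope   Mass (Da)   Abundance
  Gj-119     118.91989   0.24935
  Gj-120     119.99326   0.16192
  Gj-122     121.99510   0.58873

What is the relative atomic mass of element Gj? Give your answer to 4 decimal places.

120.9042 Da

Weight each isotope mass by its fractional abundance: 0.24935 × 118.91989 + 0.16192 × 119.99326 + 0.58873 × 121.99510
= 29.652675 + 19.429309 + 71.822175 = 120.904159 Da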